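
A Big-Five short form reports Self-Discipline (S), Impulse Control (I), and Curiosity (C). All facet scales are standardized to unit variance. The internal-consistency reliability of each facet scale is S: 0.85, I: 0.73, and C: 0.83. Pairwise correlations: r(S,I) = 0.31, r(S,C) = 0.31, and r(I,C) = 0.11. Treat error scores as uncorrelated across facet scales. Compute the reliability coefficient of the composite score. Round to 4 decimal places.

Var(S+I+C) = 3 + 2·[0.31 + 0.31 + 0.11] = 3 + 1.46 = 4.46.
Under uncorrelated errors the observed covariances equal the true-score covariances, so only the own-variance terms attenuate.
True-score variance = [0.85 + 0.73 + 0.83] + 1.46 = 2.41 + 1.46 = 3.87.
Reliability = 3.87 / 4.46 = 0.8677.

0.8677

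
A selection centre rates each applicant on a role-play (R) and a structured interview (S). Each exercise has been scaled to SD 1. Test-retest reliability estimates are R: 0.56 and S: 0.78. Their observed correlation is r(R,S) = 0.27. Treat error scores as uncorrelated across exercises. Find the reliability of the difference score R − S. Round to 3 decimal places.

Var(R−S) = 1 + 1 − 2·0.27 = 2 − 0.54 = 1.46.
Because errors are independent across components, Cov(Tᵢ,Tⱼ) = Cov(Xᵢ,Xⱼ); the off-diagonal part of the true-score variance is the same as above.
True-score variance = [0.56 + 0.78] − 0.54 = 1.34 − 0.54 = 0.8.
Reliability = 0.8 / 1.46 = 0.548.

0.548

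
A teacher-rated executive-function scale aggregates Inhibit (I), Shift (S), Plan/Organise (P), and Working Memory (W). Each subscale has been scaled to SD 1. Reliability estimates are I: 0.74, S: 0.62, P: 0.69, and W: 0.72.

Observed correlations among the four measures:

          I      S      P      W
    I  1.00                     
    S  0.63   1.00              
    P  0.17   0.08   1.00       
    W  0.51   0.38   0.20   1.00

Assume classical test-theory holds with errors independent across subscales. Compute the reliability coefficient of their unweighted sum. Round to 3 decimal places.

Var(I+S+P+W) = 4 + 2·[0.63 + 0.17 + 0.51 + 0.08 + 0.38 + 0.20] = 4 + 3.94 = 7.94.
Because errors are independent across components, Cov(Tᵢ,Tⱼ) = Cov(Xᵢ,Xⱼ); the off-diagonal part of the true-score variance is the same as above.
True-score variance = [0.74 + 0.62 + 0.69 + 0.72] + 3.94 = 2.77 + 3.94 = 6.71.
Reliability = 6.71 / 7.94 = 0.845.

0.845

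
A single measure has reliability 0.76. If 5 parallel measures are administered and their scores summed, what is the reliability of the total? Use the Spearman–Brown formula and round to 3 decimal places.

0.941

ρ_k = kρ / (1 + (k−1)ρ) = 5·0.76 / (1 + 4·0.76) = 3.800 / 4.040 = 0.941.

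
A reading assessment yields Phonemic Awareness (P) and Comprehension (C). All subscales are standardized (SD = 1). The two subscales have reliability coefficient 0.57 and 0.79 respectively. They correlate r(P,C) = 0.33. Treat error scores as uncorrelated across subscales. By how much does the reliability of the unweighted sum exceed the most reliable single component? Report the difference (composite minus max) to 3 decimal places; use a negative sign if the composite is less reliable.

-0.031

Var(sum) = 2 + 0.66 = 2.66; true-score variance = 1.36 + 0.66 = 2.02; composite reliability = 0.7594.
Max component reliability = 0.7900.
Difference = 0.7594 − 0.7900 = -0.031.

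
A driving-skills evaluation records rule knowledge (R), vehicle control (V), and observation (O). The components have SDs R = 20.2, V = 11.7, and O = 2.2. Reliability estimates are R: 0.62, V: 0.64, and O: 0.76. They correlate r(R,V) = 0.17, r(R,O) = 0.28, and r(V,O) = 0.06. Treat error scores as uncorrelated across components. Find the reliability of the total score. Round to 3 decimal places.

Var(R+V+O) = 20.2² + 11.7² + 2.2² + 2·[20.2·11.7·0.17 + 20.2·2.2·0.28 + 11.7·2.2·0.06] = 549.77 + 108.331 = 658.101.
With uncorrelated errors the cross-covariances are all true-score covariance, so they carry over unchanged; only the diagonal terms shrink to ρᵢσᵢ².
True-score variance = [20.2²·0.62 + 11.7²·0.64 + 2.2²·0.76] + 108.331 = 344.273 + 108.331 = 452.604.
Reliability = 452.604 / 658.101 = 0.688.

0.688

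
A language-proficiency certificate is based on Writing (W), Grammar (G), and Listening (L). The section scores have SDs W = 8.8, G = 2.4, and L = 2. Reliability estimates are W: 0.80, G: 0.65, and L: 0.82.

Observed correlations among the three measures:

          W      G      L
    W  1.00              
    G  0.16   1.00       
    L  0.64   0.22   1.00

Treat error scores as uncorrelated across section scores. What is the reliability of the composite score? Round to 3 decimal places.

Var(W+G+L) = 8.8² + 2.4² + 2² + 2·[8.8·2.4·0.16 + 8.8·2·0.64 + 2.4·2·0.22] = 87.2 + 31.3984 = 118.598.
Because errors are independent across components, Cov(Tᵢ,Tⱼ) = Cov(Xᵢ,Xⱼ); the off-diagonal part of the true-score variance is the same as above.
True-score variance = [8.8²·0.80 + 2.4²·0.65 + 2²·0.82] + 31.3984 = 68.976 + 31.3984 = 100.374.
Reliability = 100.374 / 118.598 = 0.846.

0.846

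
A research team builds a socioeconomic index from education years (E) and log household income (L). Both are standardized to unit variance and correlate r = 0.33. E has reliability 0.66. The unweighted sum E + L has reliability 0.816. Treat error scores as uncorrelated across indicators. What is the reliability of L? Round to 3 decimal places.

Var(E+L) = 2 + 2·0.33 = 2.660.
True-score variance = ρ_E + ρ_L + 2·0.33, so 0.816 = (0.66 + ρ_L + 0.66) / 2.660.
ρ_L = 0.816·2.660 − 0.66 − 0.66 = 0.851.

0.851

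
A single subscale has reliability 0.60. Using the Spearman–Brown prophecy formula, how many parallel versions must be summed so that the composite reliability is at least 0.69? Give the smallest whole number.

k ≥ ρ*(1−ρ₁)/(ρ₁(1−ρ*)) = 0.69·0.40 / (0.60·0.31) = 1.484.
Smallest integer k = 2.

2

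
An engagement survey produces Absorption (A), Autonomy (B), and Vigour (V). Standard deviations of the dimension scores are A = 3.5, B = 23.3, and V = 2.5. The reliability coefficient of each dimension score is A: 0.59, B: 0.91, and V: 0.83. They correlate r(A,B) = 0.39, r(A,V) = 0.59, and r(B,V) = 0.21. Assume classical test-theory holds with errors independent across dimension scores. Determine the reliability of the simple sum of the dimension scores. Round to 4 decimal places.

Var(A+B+V) = 3.5² + 23.3² + 2.5² + 2·[3.5·23.3·0.39 + 3.5·2.5·0.59 + 23.3·2.5·0.21] = 561.39 + 98.399 = 659.789.
With uncorrelated errors the cross-covariances are all true-score covariance, so they carry over unchanged; only the diagonal terms shrink to ρᵢσᵢ².
True-score variance = [3.5²·0.59 + 23.3²·0.91 + 2.5²·0.83] + 98.399 = 506.445 + 98.399 = 604.844.
Reliability = 604.844 / 659.789 = 0.9167.

0.9167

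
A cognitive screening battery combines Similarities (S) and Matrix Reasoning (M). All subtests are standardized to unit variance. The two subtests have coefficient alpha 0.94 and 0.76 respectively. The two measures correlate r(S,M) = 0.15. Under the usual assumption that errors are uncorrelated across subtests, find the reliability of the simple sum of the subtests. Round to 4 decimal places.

Var(S+M) = 2 + 2·[0.15] = 2 + 0.3 = 2.3.
With uncorrelated errors the cross-covariances are all true-score covariance, so they carry over unchanged; only the diagonal terms shrink to ρᵢσᵢ².
True-score variance = [0.94 + 0.76] + 0.3 = 1.7 + 0.3 = 2.
Reliability = 2 / 2.3 = 0.8696.

0.8696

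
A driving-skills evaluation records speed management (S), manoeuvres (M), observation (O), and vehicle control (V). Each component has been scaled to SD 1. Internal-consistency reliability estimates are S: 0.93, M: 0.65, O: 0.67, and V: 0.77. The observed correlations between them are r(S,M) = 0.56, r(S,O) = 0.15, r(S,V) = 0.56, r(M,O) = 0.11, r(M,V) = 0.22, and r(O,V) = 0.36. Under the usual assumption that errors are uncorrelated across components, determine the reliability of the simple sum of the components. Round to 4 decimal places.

Var(S+M+O+V) = 4 + 2·[0.56 + 0.15 + 0.56 + 0.11 + 0.22 + 0.36] = 4 + 3.92 = 7.92.
With uncorrelated errors the cross-covariances are all true-score covariance, so they carry over unchanged; only the diagonal terms shrink to ρᵢσᵢ².
True-score variance = [0.93 + 0.65 + 0.67 + 0.77] + 3.92 = 3.02 + 3.92 = 6.94.
Reliability = 6.94 / 7.92 = 0.8763.

0.8763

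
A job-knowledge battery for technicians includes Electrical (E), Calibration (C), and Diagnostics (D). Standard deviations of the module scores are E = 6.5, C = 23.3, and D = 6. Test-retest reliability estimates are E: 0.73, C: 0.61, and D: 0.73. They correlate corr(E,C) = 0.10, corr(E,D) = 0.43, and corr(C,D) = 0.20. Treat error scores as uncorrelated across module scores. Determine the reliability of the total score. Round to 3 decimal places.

Var(E+C+D) = 6.5² + 23.3² + 6² + 2·[6.5·23.3·0.10 + 6.5·6·0.43 + 23.3·6·0.20] = 621.14 + 119.75 = 740.89.
Because errors are independent across components, Cov(Tᵢ,Tⱼ) = Cov(Xᵢ,Xⱼ); the off-diagonal part of the true-score variance is the same as above.
True-score variance = [6.5²·0.73 + 23.3²·0.61 + 6²·0.73] + 119.75 = 388.285 + 119.75 = 508.035.
Reliability = 508.035 / 740.89 = 0.686.

0.686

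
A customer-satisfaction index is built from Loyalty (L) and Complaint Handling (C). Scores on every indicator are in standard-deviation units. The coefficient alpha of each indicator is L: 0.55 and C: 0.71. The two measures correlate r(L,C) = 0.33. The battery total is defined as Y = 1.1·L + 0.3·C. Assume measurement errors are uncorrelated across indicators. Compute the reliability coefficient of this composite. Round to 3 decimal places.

Var(Y) = 1.1² + 0.3² + 2·[0.33·0.33] = 1.3 + 0.2178 = 1.5178.
Because errors are independent across components, Cov(Tᵢ,Tⱼ) = Cov(Xᵢ,Xⱼ); the off-diagonal part of the true-score variance is the same as above.
True-score variance = [1.1²·0.55 + 0.3²·0.71] + 0.2178 = 0.7294 + 0.2178 = 0.9472.
Reliability = 0.9472 / 1.5178 = 0.624.

0.624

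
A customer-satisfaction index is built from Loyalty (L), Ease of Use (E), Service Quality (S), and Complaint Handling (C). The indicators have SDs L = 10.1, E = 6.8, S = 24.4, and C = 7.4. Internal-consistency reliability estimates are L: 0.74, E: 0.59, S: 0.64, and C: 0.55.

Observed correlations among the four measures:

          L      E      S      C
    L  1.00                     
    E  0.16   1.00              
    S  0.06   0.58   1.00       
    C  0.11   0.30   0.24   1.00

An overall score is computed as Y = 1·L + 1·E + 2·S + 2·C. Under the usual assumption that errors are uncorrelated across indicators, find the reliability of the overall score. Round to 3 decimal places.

0.726

Var(Y) = 10.1² + 6.8² + 2²·24.4² + 2²·7.4² + 2·[10.1·6.8·0.16 + 2·10.1·24.4·0.06 + 2·10.1·7.4·0.11 + 2·6.8·24.4·0.58 + 2·6.8·7.4·0.30 + 4·24.4·7.4·0.24] = 2748.73 + 906.002 = 3654.73.
With uncorrelated errors the cross-covariances are all true-score covariance, so they carry over unchanged; only the diagonal terms shrink to ρᵢσᵢ².
True-score variance = [10.1²·0.74 + 6.8²·0.59 + 2²·24.4²·0.64 + 2²·7.4²·0.55] + 906.002 = 1747.36 + 906.002 = 2653.36.
Reliability = 2653.36 / 3654.73 = 0.726.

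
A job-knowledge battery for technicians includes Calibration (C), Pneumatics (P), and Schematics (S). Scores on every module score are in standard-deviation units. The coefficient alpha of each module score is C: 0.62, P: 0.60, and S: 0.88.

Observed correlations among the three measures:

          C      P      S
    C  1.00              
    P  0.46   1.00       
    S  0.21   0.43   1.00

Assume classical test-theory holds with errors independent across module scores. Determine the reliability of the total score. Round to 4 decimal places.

Var(C+P+S) = 3 + 2·[0.46 + 0.21 + 0.43] = 3 + 2.2 = 5.2.
Because errors are independent across components, Cov(Tᵢ,Tⱼ) = Cov(Xᵢ,Xⱼ); the off-diagonal part of the true-score variance is the same as above.
True-score variance = [0.62 + 0.60 + 0.88] + 2.2 = 2.1 + 2.2 = 4.3.
Reliability = 4.3 / 5.2 = 0.8269.

0.8269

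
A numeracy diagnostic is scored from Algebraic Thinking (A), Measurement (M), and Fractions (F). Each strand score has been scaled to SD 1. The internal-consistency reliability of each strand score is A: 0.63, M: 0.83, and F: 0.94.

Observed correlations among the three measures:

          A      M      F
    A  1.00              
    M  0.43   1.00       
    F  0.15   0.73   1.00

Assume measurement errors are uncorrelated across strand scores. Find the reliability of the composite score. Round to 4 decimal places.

Var(A+M+F) = 3 + 2·[0.43 + 0.15 + 0.73] = 3 + 2.62 = 5.62.
Under uncorrelated errors the observed covariances equal the true-score covariances, so only the own-variance terms attenuate.
True-score variance = [0.63 + 0.83 + 0.94] + 2.62 = 2.4 + 2.62 = 5.02.
Reliability = 5.02 / 5.62 = 0.8932.

0.8932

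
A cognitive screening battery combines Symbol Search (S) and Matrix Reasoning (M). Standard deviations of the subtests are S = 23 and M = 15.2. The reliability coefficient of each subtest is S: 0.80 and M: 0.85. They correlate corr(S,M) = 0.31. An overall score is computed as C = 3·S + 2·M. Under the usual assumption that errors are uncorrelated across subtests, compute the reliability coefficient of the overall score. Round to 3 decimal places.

Var(C) = 3²·23² + 2²·15.2² + 2·[6·23·15.2·0.31] = 5685.16 + 1300.51 = 6985.67.
Because errors are independent across components, Cov(Tᵢ,Tⱼ) = Cov(Xᵢ,Xⱼ); the off-diagonal part of the true-score variance is the same as above.
True-score variance = [3²·23²·0.80 + 2²·15.2²·0.85] + 1300.51 = 4594.34 + 1300.51 = 5894.85.
Reliability = 5894.85 / 6985.67 = 0.844.

0.844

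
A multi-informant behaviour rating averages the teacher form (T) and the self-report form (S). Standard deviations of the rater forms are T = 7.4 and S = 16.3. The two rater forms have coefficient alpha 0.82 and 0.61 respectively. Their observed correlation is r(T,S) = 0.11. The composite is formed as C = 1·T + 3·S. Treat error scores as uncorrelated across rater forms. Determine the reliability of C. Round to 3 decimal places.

0.627

Var(C) = 7.4² + 3²·16.3² + 2·[3·7.4·16.3·0.11] = 2445.97 + 79.6092 = 2525.58.
Because errors are independent across components, Cov(Tᵢ,Tⱼ) = Cov(Xᵢ,Xⱼ); the off-diagonal part of the true-score variance is the same as above.
True-score variance = [7.4²·0.82 + 3²·16.3²·0.61] + 79.6092 = 1503.54 + 79.6092 = 1583.15.
Reliability = 1583.15 / 2525.58 = 0.627.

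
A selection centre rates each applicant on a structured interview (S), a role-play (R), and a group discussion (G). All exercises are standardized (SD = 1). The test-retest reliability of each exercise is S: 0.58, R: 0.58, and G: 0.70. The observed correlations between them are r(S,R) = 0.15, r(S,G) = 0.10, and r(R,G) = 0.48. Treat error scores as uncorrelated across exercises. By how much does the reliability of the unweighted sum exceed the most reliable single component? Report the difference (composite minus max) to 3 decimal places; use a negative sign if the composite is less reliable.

0.044

Var(sum) = 3 + 1.46 = 4.46; true-score variance = 1.86 + 1.46 = 3.32; composite reliability = 0.7444.
Max component reliability = 0.7000.
Difference = 0.7444 − 0.7000 = 0.044.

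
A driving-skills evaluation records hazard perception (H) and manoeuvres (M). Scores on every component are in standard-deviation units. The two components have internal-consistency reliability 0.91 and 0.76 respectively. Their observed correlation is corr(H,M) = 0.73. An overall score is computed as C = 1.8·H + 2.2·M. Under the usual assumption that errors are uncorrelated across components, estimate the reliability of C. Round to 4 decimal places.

0.8952

Var(C) = 1.8² + 2.2² + 2·[3.96·0.73] = 8.08 + 5.7816 = 13.8616.
Under uncorrelated errors the observed covariances equal the true-score covariances, so only the own-variance terms attenuate.
True-score variance = [1.8²·0.91 + 2.2²·0.76] + 5.7816 = 6.6268 + 5.7816 = 12.4084.
Reliability = 12.4084 / 13.8616 = 0.8952.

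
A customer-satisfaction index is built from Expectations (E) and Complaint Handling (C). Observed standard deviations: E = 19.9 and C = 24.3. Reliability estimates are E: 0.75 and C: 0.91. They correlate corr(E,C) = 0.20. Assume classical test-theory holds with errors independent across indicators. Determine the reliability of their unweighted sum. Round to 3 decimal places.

0.871

Var(E+C) = 19.9² + 24.3² + 2·[19.9·24.3·0.20] = 986.5 + 193.428 = 1179.93.
Under uncorrelated errors the observed covariances equal the true-score covariances, so only the own-variance terms attenuate.
True-score variance = [19.9²·0.75 + 24.3²·0.91] + 193.428 = 834.353 + 193.428 = 1027.78.
Reliability = 1027.78 / 1179.93 = 0.871.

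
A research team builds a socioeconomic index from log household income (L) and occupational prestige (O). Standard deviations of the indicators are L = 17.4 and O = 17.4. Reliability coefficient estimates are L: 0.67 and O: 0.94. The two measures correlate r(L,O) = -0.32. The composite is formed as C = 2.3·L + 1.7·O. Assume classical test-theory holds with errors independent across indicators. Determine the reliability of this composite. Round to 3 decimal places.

0.662

Var(C) = 2.3²·17.4² + 1.7²·17.4² + 2·[3.91·17.4·17.4·(-0.32)] = 2476.58 − 757.627 = 1718.95.
Because errors are independent across components, Cov(Tᵢ,Tⱼ) = Cov(Xᵢ,Xⱼ); the off-diagonal part of the true-score variance is the same as above.
True-score variance = [2.3²·17.4²·0.67 + 1.7²·17.4²·0.94] − 757.627 = 1895.55 − 757.627 = 1137.92.
Reliability = 1137.92 / 1718.95 = 0.662.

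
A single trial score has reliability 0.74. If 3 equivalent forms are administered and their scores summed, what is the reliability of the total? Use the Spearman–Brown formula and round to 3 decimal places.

0.895

ρ_k = kρ / (1 + (k−1)ρ) = 3·0.74 / (1 + 2·0.74) = 2.220 / 2.480 = 0.895.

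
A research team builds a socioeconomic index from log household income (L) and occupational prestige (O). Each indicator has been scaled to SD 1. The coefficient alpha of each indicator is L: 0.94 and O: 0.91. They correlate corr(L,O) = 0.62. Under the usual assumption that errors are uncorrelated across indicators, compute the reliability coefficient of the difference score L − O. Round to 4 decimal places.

Var(L−O) = 1 + 1 − 2·0.62 = 2 − 1.24 = 0.76.
With uncorrelated errors the cross-covariances are all true-score covariance, so they carry over unchanged; only the diagonal terms shrink to ρᵢσᵢ².
True-score variance = [0.94 + 0.91] − 1.24 = 1.85 − 1.24 = 0.61.
Reliability = 0.61 / 0.76 = 0.8026.

0.8026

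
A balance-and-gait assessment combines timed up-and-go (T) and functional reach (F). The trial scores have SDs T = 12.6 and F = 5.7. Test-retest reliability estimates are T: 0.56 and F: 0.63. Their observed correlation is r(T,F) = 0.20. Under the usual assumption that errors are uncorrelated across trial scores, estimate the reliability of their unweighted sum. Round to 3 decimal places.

Var(T+F) = 12.6² + 5.7² + 2·[12.6·5.7·0.20] = 191.25 + 28.728 = 219.978.
With uncorrelated errors the cross-covariances are all true-score covariance, so they carry over unchanged; only the diagonal terms shrink to ρᵢσᵢ².
True-score variance = [12.6²·0.56 + 5.7²·0.63] + 28.728 = 109.374 + 28.728 = 138.102.
Reliability = 138.102 / 219.978 = 0.628.

0.628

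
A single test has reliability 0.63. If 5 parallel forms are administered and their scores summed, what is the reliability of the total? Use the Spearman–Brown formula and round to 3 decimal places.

ρ_k = kρ / (1 + (k−1)ρ) = 5·0.63 / (1 + 4·0.63) = 3.150 / 3.520 = 0.895.

0.895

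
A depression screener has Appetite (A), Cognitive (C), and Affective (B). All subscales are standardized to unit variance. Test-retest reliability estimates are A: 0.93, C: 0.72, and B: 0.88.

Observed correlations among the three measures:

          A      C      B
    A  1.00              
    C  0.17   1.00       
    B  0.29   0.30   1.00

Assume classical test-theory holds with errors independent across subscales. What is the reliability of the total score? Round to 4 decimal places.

Var(A+C+B) = 3 + 2·[0.17 + 0.29 + 0.30] = 3 + 1.52 = 4.52.
Because errors are independent across components, Cov(Tᵢ,Tⱼ) = Cov(Xᵢ,Xⱼ); the off-diagonal part of the true-score variance is the same as above.
True-score variance = [0.93 + 0.72 + 0.88] + 1.52 = 2.53 + 1.52 = 4.05.
Reliability = 4.05 / 4.52 = 0.8960.

0.8960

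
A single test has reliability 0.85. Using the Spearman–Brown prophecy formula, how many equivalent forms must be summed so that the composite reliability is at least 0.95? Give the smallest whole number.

4

k ≥ ρ*(1−ρ₁)/(ρ₁(1−ρ*)) = 0.95·0.15 / (0.85·0.05) = 3.353.
Smallest integer k = 4.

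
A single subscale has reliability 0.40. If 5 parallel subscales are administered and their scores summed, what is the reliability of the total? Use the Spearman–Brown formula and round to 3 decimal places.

0.769

ρ_k = kρ / (1 + (k−1)ρ) = 5·0.40 / (1 + 4·0.40) = 2.000 / 2.600 = 0.769.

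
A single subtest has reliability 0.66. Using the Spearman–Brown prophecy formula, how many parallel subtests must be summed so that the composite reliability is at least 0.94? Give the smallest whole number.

9

k ≥ ρ*(1−ρ₁)/(ρ₁(1−ρ*)) = 0.94·0.34 / (0.66·0.06) = 8.071.
Smallest integer k = 9.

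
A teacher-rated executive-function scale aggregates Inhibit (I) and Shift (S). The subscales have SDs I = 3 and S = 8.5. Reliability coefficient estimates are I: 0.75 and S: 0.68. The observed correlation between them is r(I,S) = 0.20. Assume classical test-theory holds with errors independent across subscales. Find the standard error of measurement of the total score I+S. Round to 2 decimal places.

Var(total) = 81.25 + 10.2 = 91.45.
True-score variance = 55.88 + 10.2 = 66.08, so reliability = 0.7226.
Error variance = 91.45 − 66.08 = 25.37; SEM = √25.37 = 5.04.

5.04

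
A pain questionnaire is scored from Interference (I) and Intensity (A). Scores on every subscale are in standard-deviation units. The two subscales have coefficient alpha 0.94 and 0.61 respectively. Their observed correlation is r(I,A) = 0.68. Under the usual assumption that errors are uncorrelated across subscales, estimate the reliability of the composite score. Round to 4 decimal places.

Var(I+A) = 2 + 2·[0.68] = 2 + 1.36 = 3.36.
Because errors are independent across components, Cov(Tᵢ,Tⱼ) = Cov(Xᵢ,Xⱼ); the off-diagonal part of the true-score variance is the same as above.
True-score variance = [0.94 + 0.61] + 1.36 = 1.55 + 1.36 = 2.91.
Reliability = 2.91 / 3.36 = 0.8661.

0.8661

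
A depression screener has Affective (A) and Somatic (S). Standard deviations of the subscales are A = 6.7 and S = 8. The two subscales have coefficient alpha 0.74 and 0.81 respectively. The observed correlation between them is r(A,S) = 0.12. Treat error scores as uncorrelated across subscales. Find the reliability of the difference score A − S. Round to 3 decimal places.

0.752

Var(A−S) = 6.7² + 8² − 2·6.7·8·0.12 = 108.89 − 12.864 = 96.026.
Under uncorrelated errors the observed covariances equal the true-score covariances, so only the own-variance terms attenuate.
True-score variance = [6.7²·0.74 + 8²·0.81] − 12.864 = 85.0586 − 12.864 = 72.1946.
Reliability = 72.1946 / 96.026 = 0.752.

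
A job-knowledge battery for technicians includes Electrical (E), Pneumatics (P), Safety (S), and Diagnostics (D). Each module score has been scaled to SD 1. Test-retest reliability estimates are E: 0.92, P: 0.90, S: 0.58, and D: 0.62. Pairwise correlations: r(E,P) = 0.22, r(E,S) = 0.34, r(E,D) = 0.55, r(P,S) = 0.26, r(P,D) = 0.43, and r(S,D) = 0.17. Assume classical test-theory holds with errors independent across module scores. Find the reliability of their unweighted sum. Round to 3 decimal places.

Var(E+P+S+D) = 4 + 2·[0.22 + 0.34 + 0.55 + 0.26 + 0.43 + 0.17] = 4 + 3.94 = 7.94.
With uncorrelated errors the cross-covariances are all true-score covariance, so they carry over unchanged; only the diagonal terms shrink to ρᵢσᵢ².
True-score variance = [0.92 + 0.90 + 0.58 + 0.62] + 3.94 = 3.02 + 3.94 = 6.96.
Reliability = 6.96 / 7.94 = 0.877.

0.877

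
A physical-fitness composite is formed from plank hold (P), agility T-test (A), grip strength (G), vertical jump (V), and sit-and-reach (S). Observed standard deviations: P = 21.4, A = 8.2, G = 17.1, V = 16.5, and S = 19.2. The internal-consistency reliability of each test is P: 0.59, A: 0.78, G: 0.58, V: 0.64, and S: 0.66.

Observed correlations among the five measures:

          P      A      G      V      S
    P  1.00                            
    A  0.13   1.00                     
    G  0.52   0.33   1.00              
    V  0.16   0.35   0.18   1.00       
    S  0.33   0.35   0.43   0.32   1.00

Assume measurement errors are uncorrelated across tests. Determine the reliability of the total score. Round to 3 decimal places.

0.826

Var(P+A+G+V+S) = 21.4² + 8.2² + 17.1² + 16.5² + 19.2² + 2·[21.4·8.2·0.13 + 21.4·17.1·0.52 + 21.4·16.5·0.16 + 21.4·19.2·0.33 + 8.2·17.1·0.33 + 8.2·16.5·0.35 + 8.2·19.2·0.35 + 17.1·16.5·0.18 + 17.1·19.2·0.43 + 16.5·19.2·0.32] = 1458.5 + 1694.52 = 3153.02.
Because errors are independent across components, Cov(Tᵢ,Tⱼ) = Cov(Xᵢ,Xⱼ); the off-diagonal part of the true-score variance is the same as above.
True-score variance = [21.4²·0.59 + 8.2²·0.78 + 17.1²·0.58 + 16.5²·0.64 + 19.2²·0.66] + 1694.52 = 909.784 + 1694.52 = 2604.3.
Reliability = 2604.3 / 3153.02 = 0.826.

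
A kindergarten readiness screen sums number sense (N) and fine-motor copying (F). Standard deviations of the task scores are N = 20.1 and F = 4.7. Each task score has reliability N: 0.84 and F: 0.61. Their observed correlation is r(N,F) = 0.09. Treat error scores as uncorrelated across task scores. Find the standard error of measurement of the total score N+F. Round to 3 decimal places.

Var(total) = 426.1 + 17.0046 = 443.105.
True-score variance = 352.843 + 17.0046 = 369.848, so reliability = 0.8347.
Error variance = 443.105 − 369.848 = 73.2567; SEM = √73.2567 = 8.559.

8.559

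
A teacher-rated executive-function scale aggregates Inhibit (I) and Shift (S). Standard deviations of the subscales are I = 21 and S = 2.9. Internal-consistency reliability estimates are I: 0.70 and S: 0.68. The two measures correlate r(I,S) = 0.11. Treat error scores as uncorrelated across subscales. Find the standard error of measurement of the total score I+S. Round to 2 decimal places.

11.62

Var(total) = 449.41 + 13.398 = 462.808.
True-score variance = 314.419 + 13.398 = 327.817, so reliability = 0.7083.
Error variance = 462.808 − 327.817 = 134.991; SEM = √134.991 = 11.62.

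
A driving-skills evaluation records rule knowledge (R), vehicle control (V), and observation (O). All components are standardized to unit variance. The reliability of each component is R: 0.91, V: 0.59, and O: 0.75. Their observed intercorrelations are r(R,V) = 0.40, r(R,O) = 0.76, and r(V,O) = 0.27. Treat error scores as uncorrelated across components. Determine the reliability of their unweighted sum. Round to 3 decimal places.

0.872

Var(R+V+O) = 3 + 2·[0.40 + 0.76 + 0.27] = 3 + 2.86 = 5.86.
Under uncorrelated errors the observed covariances equal the true-score covariances, so only the own-variance terms attenuate.
True-score variance = [0.91 + 0.59 + 0.75] + 2.86 = 2.25 + 2.86 = 5.11.
Reliability = 5.11 / 5.86 = 0.872.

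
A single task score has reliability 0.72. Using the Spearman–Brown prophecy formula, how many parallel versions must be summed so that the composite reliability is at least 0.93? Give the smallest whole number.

6

k ≥ ρ*(1−ρ₁)/(ρ₁(1−ρ*)) = 0.93·0.28 / (0.72·0.07) = 5.167.
Smallest integer k = 6.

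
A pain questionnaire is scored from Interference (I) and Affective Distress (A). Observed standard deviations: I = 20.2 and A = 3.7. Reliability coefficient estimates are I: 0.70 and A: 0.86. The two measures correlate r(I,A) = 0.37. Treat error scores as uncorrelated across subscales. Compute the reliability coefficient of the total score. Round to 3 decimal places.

Var(I+A) = 20.2² + 3.7² + 2·[20.2·3.7·0.37] = 421.73 + 55.3076 = 477.038.
With uncorrelated errors the cross-covariances are all true-score covariance, so they carry over unchanged; only the diagonal terms shrink to ρᵢσᵢ².
True-score variance = [20.2²·0.70 + 3.7²·0.86] + 55.3076 = 297.401 + 55.3076 = 352.709.
Reliability = 352.709 / 477.038 = 0.739.

0.739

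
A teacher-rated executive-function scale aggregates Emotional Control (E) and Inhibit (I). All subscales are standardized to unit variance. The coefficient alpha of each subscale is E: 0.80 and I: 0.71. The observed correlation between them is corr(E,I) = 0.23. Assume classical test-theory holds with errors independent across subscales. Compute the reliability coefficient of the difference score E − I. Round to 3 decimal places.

Var(E−I) = 1 + 1 − 2·0.23 = 2 − 0.46 = 1.54.
With uncorrelated errors the cross-covariances are all true-score covariance, so they carry over unchanged; only the diagonal terms shrink to ρᵢσᵢ².
True-score variance = [0.80 + 0.71] − 0.46 = 1.51 − 0.46 = 1.05.
Reliability = 1.05 / 1.54 = 0.682.

0.682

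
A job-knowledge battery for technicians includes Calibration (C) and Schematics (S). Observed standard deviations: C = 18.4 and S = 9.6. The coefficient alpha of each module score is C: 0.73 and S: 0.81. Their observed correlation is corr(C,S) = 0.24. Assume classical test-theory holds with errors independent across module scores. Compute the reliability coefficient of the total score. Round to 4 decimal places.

Var(C+S) = 18.4² + 9.6² + 2·[18.4·9.6·0.24] = 430.72 + 84.7872 = 515.507.
With uncorrelated errors the cross-covariances are all true-score covariance, so they carry over unchanged; only the diagonal terms shrink to ρᵢσᵢ².
True-score variance = [18.4²·0.73 + 9.6²·0.81] + 84.7872 = 321.798 + 84.7872 = 406.586.
Reliability = 406.586 / 515.507 = 0.7887.

0.7887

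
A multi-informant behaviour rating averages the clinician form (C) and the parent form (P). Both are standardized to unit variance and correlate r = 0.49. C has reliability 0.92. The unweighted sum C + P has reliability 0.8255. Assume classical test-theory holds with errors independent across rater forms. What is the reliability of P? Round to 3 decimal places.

Var(C+P) = 2 + 2·0.49 = 2.980.
True-score variance = ρ_C + ρ_P + 2·0.49, so 0.8255 = (0.92 + ρ_P + 0.98) / 2.980.
ρ_P = 0.8255·2.980 − 0.92 − 0.98 = 0.560.

0.560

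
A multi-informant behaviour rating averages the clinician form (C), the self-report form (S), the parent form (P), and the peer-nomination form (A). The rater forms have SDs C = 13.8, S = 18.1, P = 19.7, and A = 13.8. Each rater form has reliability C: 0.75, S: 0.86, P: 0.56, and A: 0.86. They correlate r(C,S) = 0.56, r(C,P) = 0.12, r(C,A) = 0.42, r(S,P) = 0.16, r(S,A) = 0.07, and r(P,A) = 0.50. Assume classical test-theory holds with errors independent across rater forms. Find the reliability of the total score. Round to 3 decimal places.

Var(C+S+P+A) = 13.8² + 18.1² + 19.7² + 13.8² + 2·[13.8·18.1·0.56 + 13.8·19.7·0.12 + 13.8·13.8·0.42 + 18.1·19.7·0.16 + 18.1·13.8·0.07 + 19.7·13.8·0.50] = 1096.58 + 925.901 = 2022.48.
Under uncorrelated errors the observed covariances equal the true-score covariances, so only the own-variance terms attenuate.
True-score variance = [13.8²·0.75 + 18.1²·0.86 + 19.7²·0.56 + 13.8²·0.86] + 925.901 = 805.683 + 925.901 = 1731.58.
Reliability = 1731.58 / 2022.48 = 0.856.

0.856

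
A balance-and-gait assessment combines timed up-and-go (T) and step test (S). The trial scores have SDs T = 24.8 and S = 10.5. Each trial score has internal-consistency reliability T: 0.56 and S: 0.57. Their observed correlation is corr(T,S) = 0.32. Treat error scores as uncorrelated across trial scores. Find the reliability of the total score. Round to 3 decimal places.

Var(T+S) = 24.8² + 10.5² + 2·[24.8·10.5·0.32] = 725.29 + 166.656 = 891.946.
Because errors are independent across components, Cov(Tᵢ,Tⱼ) = Cov(Xᵢ,Xⱼ); the off-diagonal part of the true-score variance is the same as above.
True-score variance = [24.8²·0.56 + 10.5²·0.57] + 166.656 = 407.265 + 166.656 = 573.921.
Reliability = 573.921 / 891.946 = 0.643.

0.643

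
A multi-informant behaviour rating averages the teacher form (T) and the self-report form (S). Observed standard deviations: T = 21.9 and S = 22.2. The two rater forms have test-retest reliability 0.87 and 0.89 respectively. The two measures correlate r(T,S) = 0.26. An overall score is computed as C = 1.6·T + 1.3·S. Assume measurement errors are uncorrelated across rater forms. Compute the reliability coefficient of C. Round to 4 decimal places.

0.9029

Var(C) = 1.6²·21.9² + 1.3²·22.2² + 2·[2.08·21.9·22.2·0.26] = 2060.7 + 525.852 = 2586.55.
With uncorrelated errors the cross-covariances are all true-score covariance, so they carry over unchanged; only the diagonal terms shrink to ρᵢσᵢ².
True-score variance = [1.6²·21.9²·0.87 + 1.3²·22.2²·0.89] + 525.852 = 1809.47 + 525.852 = 2335.32.
Reliability = 2335.32 / 2586.55 = 0.9029.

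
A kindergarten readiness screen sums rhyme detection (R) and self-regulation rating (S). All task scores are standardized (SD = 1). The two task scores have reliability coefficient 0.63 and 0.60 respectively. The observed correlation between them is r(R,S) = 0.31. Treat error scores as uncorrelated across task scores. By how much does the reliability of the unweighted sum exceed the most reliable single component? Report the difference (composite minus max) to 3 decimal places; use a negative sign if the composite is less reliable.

Var(sum) = 2 + 0.62 = 2.62; true-score variance = 1.23 + 0.62 = 1.85; composite reliability = 0.7061.
Max component reliability = 0.6300.
Difference = 0.7061 − 0.6300 = 0.076.

0.076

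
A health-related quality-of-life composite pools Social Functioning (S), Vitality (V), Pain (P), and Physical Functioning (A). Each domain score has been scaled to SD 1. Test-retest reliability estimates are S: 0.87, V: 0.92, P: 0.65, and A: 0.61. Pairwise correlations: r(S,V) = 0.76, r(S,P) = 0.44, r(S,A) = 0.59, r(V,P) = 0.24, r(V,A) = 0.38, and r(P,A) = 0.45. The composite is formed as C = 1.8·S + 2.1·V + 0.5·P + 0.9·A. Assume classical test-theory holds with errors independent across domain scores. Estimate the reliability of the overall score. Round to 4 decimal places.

Var(C) = 1.8² + 2.1² + 0.5² + 0.9² + 2·[3.78·0.76 + 0.9·0.44 + 1.62·0.59 + 1.05·0.24 + 1.89·0.38 + 0.45·0.45] = 8.71 + 10.7946 = 19.5046.
With uncorrelated errors the cross-covariances are all true-score covariance, so they carry over unchanged; only the diagonal terms shrink to ρᵢσᵢ².
True-score variance = [1.8²·0.87 + 2.1²·0.92 + 0.5²·0.65 + 0.9²·0.61] + 10.7946 = 7.5326 + 10.7946 = 18.3272.
Reliability = 18.3272 / 19.5046 = 0.9396.

0.9396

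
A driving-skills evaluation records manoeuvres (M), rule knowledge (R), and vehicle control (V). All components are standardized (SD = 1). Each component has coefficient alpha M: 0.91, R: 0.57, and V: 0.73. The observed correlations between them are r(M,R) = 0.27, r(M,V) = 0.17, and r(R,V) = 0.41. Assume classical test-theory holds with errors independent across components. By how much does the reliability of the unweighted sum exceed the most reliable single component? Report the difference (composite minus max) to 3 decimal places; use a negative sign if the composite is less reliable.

Var(sum) = 3 + 1.7 = 4.7; true-score variance = 2.21 + 1.7 = 3.91; composite reliability = 0.8319.
Max component reliability = 0.9100.
Difference = 0.8319 − 0.9100 = -0.078.

-0.078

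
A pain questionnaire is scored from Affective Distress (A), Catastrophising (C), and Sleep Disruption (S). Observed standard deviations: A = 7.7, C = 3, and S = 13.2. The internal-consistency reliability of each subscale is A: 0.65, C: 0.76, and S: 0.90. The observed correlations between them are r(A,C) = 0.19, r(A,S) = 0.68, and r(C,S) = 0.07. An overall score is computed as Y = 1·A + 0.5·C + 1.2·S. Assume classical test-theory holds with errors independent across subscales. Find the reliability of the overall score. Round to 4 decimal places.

Var(Y) = 7.7² + 0.5²·3² + 1.2²·13.2² + 2·[0.5·7.7·3·0.19 + 1.2·7.7·13.2·0.68 + 0.6·3·13.2·0.07] = 312.446 + 173.592 = 486.037.
Under uncorrelated errors the observed covariances equal the true-score covariances, so only the own-variance terms attenuate.
True-score variance = [7.7²·0.65 + 0.5²·3²·0.76 + 1.2²·13.2²·0.90] + 173.592 = 266.064 + 173.592 = 439.655.
Reliability = 439.655 / 486.037 = 0.9046.

0.9046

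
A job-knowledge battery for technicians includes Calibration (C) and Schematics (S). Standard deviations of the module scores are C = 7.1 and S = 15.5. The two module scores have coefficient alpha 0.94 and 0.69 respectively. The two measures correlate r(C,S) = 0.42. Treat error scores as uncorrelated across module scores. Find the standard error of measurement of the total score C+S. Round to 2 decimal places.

Var(total) = 290.66 + 92.442 = 383.102.
True-score variance = 213.158 + 92.442 = 305.6, so reliability = 0.7977.
Error variance = 383.102 − 305.6 = 77.5021; SEM = √77.5021 = 8.80.

8.80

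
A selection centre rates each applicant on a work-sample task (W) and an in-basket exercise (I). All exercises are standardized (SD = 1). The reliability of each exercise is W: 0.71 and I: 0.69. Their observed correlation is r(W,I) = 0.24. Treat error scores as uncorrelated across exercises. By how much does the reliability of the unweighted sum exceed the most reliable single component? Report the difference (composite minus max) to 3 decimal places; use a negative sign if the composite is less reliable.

Var(sum) = 2 + 0.48 = 2.48; true-score variance = 1.4 + 0.48 = 1.88; composite reliability = 0.7581.
Max component reliability = 0.7100.
Difference = 0.7581 − 0.7100 = 0.048.

0.048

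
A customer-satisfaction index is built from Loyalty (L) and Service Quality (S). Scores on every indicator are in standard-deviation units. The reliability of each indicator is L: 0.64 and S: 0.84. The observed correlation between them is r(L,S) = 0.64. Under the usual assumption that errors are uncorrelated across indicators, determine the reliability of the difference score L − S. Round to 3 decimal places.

0.278

Var(L−S) = 1 + 1 − 2·0.64 = 2 − 1.28 = 0.72.
With uncorrelated errors the cross-covariances are all true-score covariance, so they carry over unchanged; only the diagonal terms shrink to ρᵢσᵢ².
True-score variance = [0.64 + 0.84] − 1.28 = 1.48 − 1.28 = 0.2.
Reliability = 0.2 / 0.72 = 0.278.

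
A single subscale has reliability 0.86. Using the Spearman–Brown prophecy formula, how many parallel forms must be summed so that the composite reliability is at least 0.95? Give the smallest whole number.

4

k ≥ ρ*(1−ρ₁)/(ρ₁(1−ρ*)) = 0.95·0.14 / (0.86·0.05) = 3.093.
Smallest integer k = 4.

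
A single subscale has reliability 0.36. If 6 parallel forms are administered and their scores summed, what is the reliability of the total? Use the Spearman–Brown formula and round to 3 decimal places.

0.771

ρ_k = kρ / (1 + (k−1)ρ) = 6·0.36 / (1 + 5·0.36) = 2.160 / 2.800 = 0.771.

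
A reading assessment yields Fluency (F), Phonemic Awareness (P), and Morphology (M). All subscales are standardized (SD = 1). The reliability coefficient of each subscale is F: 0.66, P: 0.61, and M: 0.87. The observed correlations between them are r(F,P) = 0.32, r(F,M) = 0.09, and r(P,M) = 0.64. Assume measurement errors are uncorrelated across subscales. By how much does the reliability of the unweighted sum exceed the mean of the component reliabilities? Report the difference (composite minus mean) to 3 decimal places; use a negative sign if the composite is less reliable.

0.118

Var(sum) = 3 + 2.1 = 5.1; true-score variance = 2.14 + 2.1 = 4.24; composite reliability = 0.8314.
Mean component reliability = 0.7133.
Difference = 0.8314 − 0.7133 = 0.118.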